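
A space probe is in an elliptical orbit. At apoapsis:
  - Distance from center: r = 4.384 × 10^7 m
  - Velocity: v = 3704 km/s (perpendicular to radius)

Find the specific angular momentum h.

Convert to SI: v = 3704 km/s = 3.704e+06 m/s.
With v perpendicular to r, h = r · v.
h = 4.384e+07 · 3.704e+06 m²/s ≈ 1.624e+14 m²/s.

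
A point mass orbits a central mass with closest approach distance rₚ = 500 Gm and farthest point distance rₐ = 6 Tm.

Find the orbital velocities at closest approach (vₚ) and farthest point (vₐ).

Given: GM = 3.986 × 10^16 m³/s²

Convert to SI: rₚ = 500 Gm = 5e+11 m; rₐ = 6 Tm = 6e+12 m.
Use the vis-viva equation v² = GM(2/r − 1/a) with a = (rₚ + rₐ)/2 = (5e+11 + 6e+12)/2 = 3.25e+12 m.
vₚ = √(GM · (2/rₚ − 1/a)) = √(3.986e+16 · (2/5e+11 − 1/3.25e+12)) m/s ≈ 383.6 m/s = 383.6 m/s.
vₐ = √(GM · (2/rₐ − 1/a)) = √(3.986e+16 · (2/6e+12 − 1/3.25e+12)) m/s ≈ 31.97 m/s = 31.97 m/s.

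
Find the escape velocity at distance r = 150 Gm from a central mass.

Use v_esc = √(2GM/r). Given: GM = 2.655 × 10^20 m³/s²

Convert to SI: r = 150 Gm = 1.5e+11 m.
Escape velocity comes from setting total energy to zero: ½v² − GM/r = 0 ⇒ v_esc = √(2GM / r).
v_esc = √(2 · 2.655e+20 / 1.5e+11) m/s ≈ 5.95e+04 m/s = 59.5 km/s.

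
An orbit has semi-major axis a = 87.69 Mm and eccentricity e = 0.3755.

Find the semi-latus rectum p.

Convert to SI: a = 87.69 Mm = 8.769e+07 m.
p = a (1 − e²).
p = 8.769e+07 · (1 − (0.3755)²) = 8.769e+07 · 0.859 ≈ 7.533e+07 m = 75.33 Mm.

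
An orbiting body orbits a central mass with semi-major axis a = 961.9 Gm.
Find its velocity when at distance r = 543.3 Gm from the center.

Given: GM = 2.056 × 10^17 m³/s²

Convert to SI: a = 961.9 Gm = 9.619e+11 m; r = 543.3 Gm = 5.433e+11 m.
Vis-viva: v = √(GM · (2/r − 1/a)).
2/r − 1/a = 2/5.433e+11 − 1/9.619e+11 = 2.6416e-12 m⁻¹.
v = √(2.056e+17 · 2.6416e-12) m/s ≈ 737 m/s = 737 m/s.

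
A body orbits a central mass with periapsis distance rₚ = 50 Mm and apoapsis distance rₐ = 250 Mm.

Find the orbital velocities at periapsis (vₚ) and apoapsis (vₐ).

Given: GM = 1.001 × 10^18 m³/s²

Convert to SI: rₚ = 50 Mm = 5e+07 m; rₐ = 250 Mm = 2.5e+08 m.
Use the vis-viva equation v² = GM(2/r − 1/a) with a = (rₚ + rₐ)/2 = (5e+07 + 2.5e+08)/2 = 1.5e+08 m.
vₚ = √(GM · (2/rₚ − 1/a)) = √(1.001e+18 · (2/5e+07 − 1/1.5e+08)) m/s ≈ 1.827e+05 m/s = 182.7 km/s.
vₐ = √(GM · (2/rₐ − 1/a)) = √(1.001e+18 · (2/2.5e+08 − 1/1.5e+08)) m/s ≈ 3.653e+04 m/s = 36.53 km/s.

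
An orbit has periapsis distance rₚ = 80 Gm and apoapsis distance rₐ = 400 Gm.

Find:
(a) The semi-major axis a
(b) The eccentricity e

Convert to SI: rₚ = 80 Gm = 8e+10 m; rₐ = 400 Gm = 4e+11 m.
(a) a = (rₚ + rₐ) / 2 = (8e+10 + 4e+11) / 2 ≈ 2.4e+11 m = 240 Gm.
(b) e = (rₐ − rₚ) / (rₐ + rₚ) = (4e+11 − 8e+10) / (4e+11 + 8e+10) ≈ 0.6667.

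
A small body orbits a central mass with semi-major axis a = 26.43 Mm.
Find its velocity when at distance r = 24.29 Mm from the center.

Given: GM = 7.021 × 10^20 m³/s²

Convert to SI: a = 26.43 Mm = 2.643e+07 m; r = 24.29 Mm = 2.429e+07 m.
Vis-viva: v = √(GM · (2/r − 1/a)).
2/r − 1/a = 2/2.429e+07 − 1/2.643e+07 = 4.45026e-08 m⁻¹.
v = √(7.021e+20 · 4.45026e-08) m/s ≈ 5.59e+06 m/s = 5590 km/s.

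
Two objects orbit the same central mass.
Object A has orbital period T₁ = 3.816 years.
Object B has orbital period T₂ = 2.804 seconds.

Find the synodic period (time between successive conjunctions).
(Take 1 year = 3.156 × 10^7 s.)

Convert to SI: T₁ = 3.816 years = 1.20433e+08 s.
T_syn = |T₁ · T₂ / (T₁ − T₂)|.
T_syn = |1.20433e+08 · 2.804 / (1.20433e+08 − 2.804)| s ≈ 2.804 s = 2.804 seconds.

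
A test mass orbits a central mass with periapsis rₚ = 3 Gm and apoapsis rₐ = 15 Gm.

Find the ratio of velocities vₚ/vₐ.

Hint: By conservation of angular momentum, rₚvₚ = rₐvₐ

Convert to SI: rₚ = 3 Gm = 3e+09 m; rₐ = 15 Gm = 1.5e+10 m.
Conservation of angular momentum gives rₚvₚ = rₐvₐ, so vₚ/vₐ = rₐ/rₚ.
vₚ/vₐ = 1.5e+10 / 3e+09 ≈ 5.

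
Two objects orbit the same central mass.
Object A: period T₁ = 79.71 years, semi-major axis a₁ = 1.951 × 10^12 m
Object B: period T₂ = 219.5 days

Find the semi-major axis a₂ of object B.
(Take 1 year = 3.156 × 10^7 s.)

Convert to SI: T₁ = 79.71 years = 2.51565e+09 s; T₂ = 219.5 days = 1.89648e+07 s.
Kepler's third law: (T₁/T₂)² = (a₁/a₂)³ ⇒ a₂ = a₁ · (T₂/T₁)^(2/3).
T₂/T₁ = 1.89648e+07 / 2.51565e+09 = 0.00753873.
a₂ = 1.951e+12 · (0.00753873)^(2/3) m ≈ 7.501e+10 m = 7.501 × 10^10 m.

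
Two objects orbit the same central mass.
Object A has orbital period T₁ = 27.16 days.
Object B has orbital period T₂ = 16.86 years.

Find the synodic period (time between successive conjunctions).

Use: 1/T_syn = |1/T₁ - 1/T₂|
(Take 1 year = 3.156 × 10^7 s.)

Convert to SI: T₁ = 27.16 days = 2.34662e+06 s; T₂ = 16.86 years = 5.32102e+08 s.
T_syn = |T₁ · T₂ / (T₁ − T₂)|.
T_syn = |2.34662e+06 · 5.32102e+08 / (2.34662e+06 − 5.32102e+08)| s ≈ 2.357e+06 s = 27.28 days.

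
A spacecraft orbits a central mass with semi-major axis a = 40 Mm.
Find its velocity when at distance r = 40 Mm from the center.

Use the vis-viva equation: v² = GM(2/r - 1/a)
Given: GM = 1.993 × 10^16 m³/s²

Convert to SI: a = 40 Mm = 4e+07 m; r = 40 Mm = 4e+07 m.
Vis-viva: v = √(GM · (2/r − 1/a)).
2/r − 1/a = 2/4e+07 − 1/4e+07 = 2.5e-08 m⁻¹.
v = √(1.993e+16 · 2.5e-08) m/s ≈ 2.232e+04 m/s = 22.32 km/s.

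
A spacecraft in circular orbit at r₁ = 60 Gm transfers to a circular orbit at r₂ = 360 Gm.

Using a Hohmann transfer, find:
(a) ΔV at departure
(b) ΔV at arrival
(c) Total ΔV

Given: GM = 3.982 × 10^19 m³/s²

Convert to SI: r₁ = 60 Gm = 6e+10 m; r₂ = 360 Gm = 3.6e+11 m.
Transfer semi-major axis: a_t = (r₁ + r₂)/2 = (6e+10 + 3.6e+11)/2 = 2.1e+11 m.
Circular speeds: v₁ = √(GM/r₁) = 25761.7 m/s, v₂ = √(GM/r₂) = 10517.2 m/s.
Transfer speeds (vis-viva v² = GM(2/r − 1/a_t)): v₁ᵗ = 33730 m/s, v₂ᵗ = 5621.67 m/s.
(a) ΔV₁ = |v₁ᵗ − v₁| ≈ 7968 m/s = 7.968 km/s.
(b) ΔV₂ = |v₂ − v₂ᵗ| ≈ 4896 m/s = 4.896 km/s.
(c) ΔV_total = ΔV₁ + ΔV₂ ≈ 1.286e+04 m/s = 12.86 km/s.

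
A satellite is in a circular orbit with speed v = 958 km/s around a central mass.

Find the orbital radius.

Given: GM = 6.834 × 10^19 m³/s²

Convert to SI: v = 958 km/s = 958000 m/s.
For a circular orbit, v² = GM / r, so r = GM / v².
r = 6.834e+19 / (958000)² m ≈ 7.446e+07 m = 74.46 Mm.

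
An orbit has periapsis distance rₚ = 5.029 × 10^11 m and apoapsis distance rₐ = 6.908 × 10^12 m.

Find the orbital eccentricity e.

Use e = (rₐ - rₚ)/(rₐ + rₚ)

e = (rₐ − rₚ) / (rₐ + rₚ).
e = (6.908e+12 − 5.029e+11) / (6.908e+12 + 5.029e+11) = 6.4051e+12 / 7.4109e+12 ≈ 0.8643.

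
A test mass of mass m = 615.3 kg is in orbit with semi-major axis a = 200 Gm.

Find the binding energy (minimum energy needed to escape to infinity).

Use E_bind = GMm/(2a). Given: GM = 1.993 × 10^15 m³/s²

Convert to SI: a = 200 Gm = 2e+11 m.
Total orbital energy is E = −GMm/(2a); binding energy is E_bind = −E = GMm/(2a).
E_bind = 1.993e+15 · 615.3 / (2 · 2e+11) J ≈ 3.066e+06 J = 3.066 MJ.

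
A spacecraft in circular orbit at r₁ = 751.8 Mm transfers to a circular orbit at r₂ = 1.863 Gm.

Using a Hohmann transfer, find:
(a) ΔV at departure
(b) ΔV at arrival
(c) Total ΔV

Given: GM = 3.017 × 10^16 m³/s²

Convert to SI: r₁ = 751.8 Mm = 7.518e+08 m; r₂ = 1.863 Gm = 1.863e+09 m.
Transfer semi-major axis: a_t = (r₁ + r₂)/2 = (7.518e+08 + 1.863e+09)/2 = 1.3074e+09 m.
Circular speeds: v₁ = √(GM/r₁) = 6334.85 m/s, v₂ = √(GM/r₂) = 4024.22 m/s.
Transfer speeds (vis-viva v² = GM(2/r − 1/a_t)): v₁ᵗ = 7562.03 m/s, v₂ᵗ = 3051.6 m/s.
(a) ΔV₁ = |v₁ᵗ − v₁| ≈ 1227 m/s = 1.227 km/s.
(b) ΔV₂ = |v₂ − v₂ᵗ| ≈ 972.6 m/s = 972.6 m/s.
(c) ΔV_total = ΔV₁ + ΔV₂ ≈ 2200 m/s = 2.2 km/s.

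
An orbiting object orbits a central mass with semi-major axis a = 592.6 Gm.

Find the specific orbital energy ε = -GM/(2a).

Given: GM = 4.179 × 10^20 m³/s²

Convert to SI: a = 592.6 Gm = 5.926e+11 m.
ε = −GM / (2a).
ε = −4.179e+20 / (2 · 5.926e+11) J/kg ≈ -3.526e+08 J/kg = -352.6 MJ/kg.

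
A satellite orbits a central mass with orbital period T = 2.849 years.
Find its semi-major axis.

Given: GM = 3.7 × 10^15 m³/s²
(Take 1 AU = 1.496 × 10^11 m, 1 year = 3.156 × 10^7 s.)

Convert to SI: T = 2.849 years = 8.99144e+07 s.
Invert Kepler's third law: a = (GM · T² / (4π²))^(1/3).
Substituting T = 8.99144e+07 s and GM = 3.7e+15 m³/s²:
a = (3.7e+15 · (8.99144e+07)² / (4π²))^(1/3) m
a ≈ 9.117e+09 m = 0.06094 AU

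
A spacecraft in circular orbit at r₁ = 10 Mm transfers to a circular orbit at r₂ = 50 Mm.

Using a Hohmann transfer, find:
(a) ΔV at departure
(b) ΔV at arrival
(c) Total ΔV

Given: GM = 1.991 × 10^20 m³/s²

Convert to SI: r₁ = 10 Mm = 1e+07 m; r₂ = 50 Mm = 5e+07 m.
Transfer semi-major axis: a_t = (r₁ + r₂)/2 = (1e+07 + 5e+07)/2 = 3e+07 m.
Circular speeds: v₁ = √(GM/r₁) = 4.46206e+06 m/s, v₂ = √(GM/r₂) = 1.99549e+06 m/s.
Transfer speeds (vis-viva v² = GM(2/r − 1/a_t)): v₁ᵗ = 5.7605e+06 m/s, v₂ᵗ = 1.1521e+06 m/s.
(a) ΔV₁ = |v₁ᵗ − v₁| ≈ 1.298e+06 m/s = 1298 km/s.
(b) ΔV₂ = |v₂ − v₂ᵗ| ≈ 8.434e+05 m/s = 843.4 km/s.
(c) ΔV_total = ΔV₁ + ΔV₂ ≈ 2.142e+06 m/s = 2142 km/s.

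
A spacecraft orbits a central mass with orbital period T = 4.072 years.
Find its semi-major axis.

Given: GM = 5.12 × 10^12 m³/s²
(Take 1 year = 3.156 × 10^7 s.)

Convert to SI: T = 4.072 years = 1.28512e+08 s.
Invert Kepler's third law: a = (GM · T² / (4π²))^(1/3).
Substituting T = 1.28512e+08 s and GM = 5.12e+12 m³/s²:
a = (5.12e+12 · (1.28512e+08)² / (4π²))^(1/3) m
a ≈ 1.289e+09 m = 1.289 Gm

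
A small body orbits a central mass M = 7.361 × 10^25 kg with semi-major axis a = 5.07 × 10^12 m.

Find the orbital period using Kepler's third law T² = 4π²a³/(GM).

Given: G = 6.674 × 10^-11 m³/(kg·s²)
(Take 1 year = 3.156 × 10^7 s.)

GM = G · M = 6.674e-11 · 7.361e+25 = 4.91273e+15 m³/s².
Kepler's third law: T = 2π √(a³ / GM).
Substituting a = 5.07e+12 m and GM = 4.91273e+15 m³/s²:
T = 2π √((5.07e+12)³ / 4.91273e+15) s
T ≈ 1.023e+12 s = 3.243e+04 years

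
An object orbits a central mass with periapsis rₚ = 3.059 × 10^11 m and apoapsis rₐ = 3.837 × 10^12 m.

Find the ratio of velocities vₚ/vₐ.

Conservation of angular momentum gives rₚvₚ = rₐvₐ, so vₚ/vₐ = rₐ/rₚ.
vₚ/vₐ = 3.837e+12 / 3.059e+11 ≈ 12.54.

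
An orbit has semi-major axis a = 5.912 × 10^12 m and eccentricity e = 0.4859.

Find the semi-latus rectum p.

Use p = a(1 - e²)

p = a (1 − e²).
p = 5.912e+12 · (1 − (0.4859)²) = 5.912e+12 · 0.763901 ≈ 4.516e+12 m = 4.516 × 10^12 m.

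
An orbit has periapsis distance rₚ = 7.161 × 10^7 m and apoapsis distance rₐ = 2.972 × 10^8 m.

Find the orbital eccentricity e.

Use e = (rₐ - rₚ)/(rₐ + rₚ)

e = (rₐ − rₚ) / (rₐ + rₚ).
e = (2.972e+08 − 7.161e+07) / (2.972e+08 + 7.161e+07) = 2.2559e+08 / 3.6881e+08 ≈ 0.6117.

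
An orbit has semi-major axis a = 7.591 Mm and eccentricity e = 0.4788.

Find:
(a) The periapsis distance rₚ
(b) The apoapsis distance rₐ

Convert to SI: a = 7.591 Mm = 7.591e+06 m.
(a) rₚ = a(1 − e) = 7.591e+06 · (1 − 0.4788) = 7.591e+06 · 0.5212 ≈ 3.956e+06 m = 3.956 Mm.
(b) rₐ = a(1 + e) = 7.591e+06 · (1 + 0.4788) = 7.591e+06 · 1.4788 ≈ 1.123e+07 m = 11.23 Mm.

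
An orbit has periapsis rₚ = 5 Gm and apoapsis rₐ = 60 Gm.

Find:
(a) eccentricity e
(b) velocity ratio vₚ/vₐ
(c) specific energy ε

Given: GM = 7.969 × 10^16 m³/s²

Convert to SI: rₚ = 5 Gm = 5e+09 m; rₐ = 60 Gm = 6e+10 m.
(a) e = (rₐ − rₚ)/(rₐ + rₚ) = (6e+10 − 5e+09)/(6e+10 + 5e+09) ≈ 0.8462
(b) Conservation of angular momentum (rₚvₚ = rₐvₐ) gives vₚ/vₐ = rₐ/rₚ = 6e+10/5e+09 ≈ 12
(c) With a = (rₚ + rₐ)/2 = 3.25e+10 m, ε = −GM/(2a) = −7.969e+16/(2 · 3.25e+10) J/kg ≈ -1.226e+06 J/kg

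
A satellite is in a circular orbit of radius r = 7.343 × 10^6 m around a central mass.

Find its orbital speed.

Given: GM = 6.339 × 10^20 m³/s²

For a circular orbit, gravity supplies the centripetal force, so v = √(GM / r).
v = √(6.339e+20 / 7.343e+06) m/s ≈ 9.291e+06 m/s = 9291 km/s.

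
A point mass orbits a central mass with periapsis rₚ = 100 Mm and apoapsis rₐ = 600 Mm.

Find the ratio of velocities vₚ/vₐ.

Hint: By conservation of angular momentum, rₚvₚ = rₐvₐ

Convert to SI: rₚ = 100 Mm = 1e+08 m; rₐ = 600 Mm = 6e+08 m.
Conservation of angular momentum gives rₚvₚ = rₐvₐ, so vₚ/vₐ = rₐ/rₚ.
vₚ/vₐ = 6e+08 / 1e+08 ≈ 6.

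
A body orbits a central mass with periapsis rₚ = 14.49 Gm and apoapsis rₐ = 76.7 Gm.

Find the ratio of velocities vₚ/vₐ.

Convert to SI: rₚ = 14.49 Gm = 1.449e+10 m; rₐ = 76.7 Gm = 7.67e+10 m.
Conservation of angular momentum gives rₚvₚ = rₐvₐ, so vₚ/vₐ = rₐ/rₚ.
vₚ/vₐ = 7.67e+10 / 1.449e+10 ≈ 5.293.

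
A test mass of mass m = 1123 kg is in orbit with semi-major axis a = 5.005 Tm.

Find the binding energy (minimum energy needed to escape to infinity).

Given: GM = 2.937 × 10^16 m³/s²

Convert to SI: a = 5.005 Tm = 5.005e+12 m.
Total orbital energy is E = −GMm/(2a); binding energy is E_bind = −E = GMm/(2a).
E_bind = 2.937e+16 · 1123 / (2 · 5.005e+12) J ≈ 3.295e+06 J = 3.295 MJ.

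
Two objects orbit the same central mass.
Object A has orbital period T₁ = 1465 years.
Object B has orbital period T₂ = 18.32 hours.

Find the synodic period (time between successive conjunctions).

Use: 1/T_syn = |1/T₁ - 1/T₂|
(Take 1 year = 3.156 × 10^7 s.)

Convert to SI: T₁ = 1465 years = 4.62354e+10 s; T₂ = 18.32 hours = 65952 s.
T_syn = |T₁ · T₂ / (T₁ − T₂)|.
T_syn = |4.62354e+10 · 65952 / (4.62354e+10 − 65952)| s ≈ 6.595e+04 s = 18.32 hours.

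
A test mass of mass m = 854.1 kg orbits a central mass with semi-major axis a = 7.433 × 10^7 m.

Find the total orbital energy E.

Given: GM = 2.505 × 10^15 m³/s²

E = −GMm / (2a).
E = −2.505e+15 · 854.1 / (2 · 7.433e+07) J ≈ -1.439e+10 J = -14.39 GJ.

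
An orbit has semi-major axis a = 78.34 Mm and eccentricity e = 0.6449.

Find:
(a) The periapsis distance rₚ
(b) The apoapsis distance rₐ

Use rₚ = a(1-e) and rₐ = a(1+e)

Convert to SI: a = 78.34 Mm = 7.834e+07 m.
(a) rₚ = a(1 − e) = 7.834e+07 · (1 − 0.6449) = 7.834e+07 · 0.3551 ≈ 2.782e+07 m = 27.82 Mm.
(b) rₐ = a(1 + e) = 7.834e+07 · (1 + 0.6449) = 7.834e+07 · 1.6449 ≈ 1.289e+08 m = 128.9 Mm.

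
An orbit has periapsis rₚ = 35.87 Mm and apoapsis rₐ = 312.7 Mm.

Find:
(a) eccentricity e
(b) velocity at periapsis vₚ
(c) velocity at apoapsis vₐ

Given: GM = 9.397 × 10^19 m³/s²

Convert to SI: rₚ = 35.87 Mm = 3.587e+07 m; rₐ = 312.7 Mm = 3.127e+08 m.
(a) e = (rₐ − rₚ)/(rₐ + rₚ) = (3.127e+08 − 3.587e+07)/(3.127e+08 + 3.587e+07) ≈ 0.7942
(b) With a = (rₚ + rₐ)/2 = 1.74285e+08 m, vₚ = √(GM (2/rₚ − 1/a)) = √(9.397e+19 · (2/3.587e+07 − 1/1.74285e+08)) m/s ≈ 2.168e+06 m/s
(c) With a = (rₚ + rₐ)/2 = 1.74285e+08 m, vₐ = √(GM (2/rₐ − 1/a)) = √(9.397e+19 · (2/3.127e+08 − 1/1.74285e+08)) m/s ≈ 2.487e+05 m/s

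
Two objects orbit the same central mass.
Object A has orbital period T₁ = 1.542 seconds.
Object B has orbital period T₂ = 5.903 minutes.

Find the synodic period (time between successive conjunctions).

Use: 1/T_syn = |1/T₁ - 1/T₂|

Convert to SI: T₂ = 5.903 minutes = 354.18 s.
T_syn = |T₁ · T₂ / (T₁ − T₂)|.
T_syn = |1.542 · 354.18 / (1.542 − 354.18)| s ≈ 1.549 s = 1.549 seconds.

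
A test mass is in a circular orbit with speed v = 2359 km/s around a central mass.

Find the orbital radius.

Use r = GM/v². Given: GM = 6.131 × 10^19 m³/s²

Convert to SI: v = 2359 km/s = 2.359e+06 m/s.
For a circular orbit, v² = GM / r, so r = GM / v².
r = 6.131e+19 / (2.359e+06)² m ≈ 1.102e+07 m = 11.02 Mm.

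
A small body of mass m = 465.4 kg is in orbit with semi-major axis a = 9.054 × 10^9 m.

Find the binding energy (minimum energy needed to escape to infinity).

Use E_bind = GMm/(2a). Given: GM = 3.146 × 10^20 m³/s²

Total orbital energy is E = −GMm/(2a); binding energy is E_bind = −E = GMm/(2a).
E_bind = 3.146e+20 · 465.4 / (2 · 9.054e+09) J ≈ 8.086e+12 J = 8.086 TJ.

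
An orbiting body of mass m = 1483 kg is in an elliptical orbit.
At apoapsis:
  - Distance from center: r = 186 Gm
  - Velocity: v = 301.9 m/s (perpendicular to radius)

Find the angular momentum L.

Convert to SI: r = 186 Gm = 1.86e+11 m.
Since v is perpendicular to r, L = m · v · r.
L = 1483 · 301.9 · 1.86e+11 kg·m²/s ≈ 8.328e+16 kg·m²/s.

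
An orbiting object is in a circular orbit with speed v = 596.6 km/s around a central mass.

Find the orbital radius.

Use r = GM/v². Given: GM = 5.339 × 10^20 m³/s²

Convert to SI: v = 596.6 km/s = 596600 m/s.
For a circular orbit, v² = GM / r, so r = GM / v².
r = 5.339e+20 / (596600)² m ≈ 1.5e+09 m = 1.5 Gm.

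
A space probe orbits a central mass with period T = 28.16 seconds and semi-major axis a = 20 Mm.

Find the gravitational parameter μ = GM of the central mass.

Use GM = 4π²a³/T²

Convert to SI: a = 20 Mm = 2e+07 m.
GM = 4π² · a³ / T².
GM = 4π² · (2e+07)³ / (28.16)² m³/s² ≈ 3.983e+20 m³/s² = 3.983 × 10^20 m³/s².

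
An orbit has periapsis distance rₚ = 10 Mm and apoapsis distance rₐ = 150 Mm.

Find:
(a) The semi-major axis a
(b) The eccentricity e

Convert to SI: rₚ = 10 Mm = 1e+07 m; rₐ = 150 Mm = 1.5e+08 m.
(a) a = (rₚ + rₐ) / 2 = (1e+07 + 1.5e+08) / 2 ≈ 8e+07 m = 80 Mm.
(b) e = (rₐ − rₚ) / (rₐ + rₚ) = (1.5e+08 − 1e+07) / (1.5e+08 + 1e+07) ≈ 0.875.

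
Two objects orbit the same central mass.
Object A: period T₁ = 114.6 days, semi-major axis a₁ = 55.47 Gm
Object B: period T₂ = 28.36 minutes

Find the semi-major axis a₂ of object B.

Convert to SI: T₁ = 114.6 days = 9.90144e+06 s; a₁ = 55.47 Gm = 5.547e+10 m; T₂ = 28.36 minutes = 1701.6 s.
Kepler's third law: (T₁/T₂)² = (a₁/a₂)³ ⇒ a₂ = a₁ · (T₂/T₁)^(2/3).
T₂/T₁ = 1701.6 / 9.90144e+06 = 0.000171854.
a₂ = 5.547e+10 · (0.000171854)^(2/3) m ≈ 1.715e+08 m = 171.5 Mm.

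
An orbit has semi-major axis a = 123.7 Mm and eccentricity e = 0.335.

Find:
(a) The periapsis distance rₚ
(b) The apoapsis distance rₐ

Convert to SI: a = 123.7 Mm = 1.237e+08 m.
(a) rₚ = a(1 − e) = 1.237e+08 · (1 − 0.335) = 1.237e+08 · 0.665 ≈ 8.226e+07 m = 82.26 Mm.
(b) rₐ = a(1 + e) = 1.237e+08 · (1 + 0.335) = 1.237e+08 · 1.335 ≈ 1.651e+08 m = 165.1 Mm.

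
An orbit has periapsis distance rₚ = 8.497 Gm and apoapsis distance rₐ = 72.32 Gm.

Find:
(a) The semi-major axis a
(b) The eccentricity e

Convert to SI: rₚ = 8.497 Gm = 8.497e+09 m; rₐ = 72.32 Gm = 7.232e+10 m.
(a) a = (rₚ + rₐ) / 2 = (8.497e+09 + 7.232e+10) / 2 ≈ 4.041e+10 m = 40.41 Gm.
(b) e = (rₐ − rₚ) / (rₐ + rₚ) = (7.232e+10 − 8.497e+09) / (7.232e+10 + 8.497e+09) ≈ 0.7897.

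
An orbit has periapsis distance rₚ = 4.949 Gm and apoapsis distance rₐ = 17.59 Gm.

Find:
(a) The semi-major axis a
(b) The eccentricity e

Convert to SI: rₚ = 4.949 Gm = 4.949e+09 m; rₐ = 17.59 Gm = 1.759e+10 m.
(a) a = (rₚ + rₐ) / 2 = (4.949e+09 + 1.759e+10) / 2 ≈ 1.127e+10 m = 11.27 Gm.
(b) e = (rₐ − rₚ) / (rₐ + rₚ) = (1.759e+10 − 4.949e+09) / (1.759e+10 + 4.949e+09) ≈ 0.5609.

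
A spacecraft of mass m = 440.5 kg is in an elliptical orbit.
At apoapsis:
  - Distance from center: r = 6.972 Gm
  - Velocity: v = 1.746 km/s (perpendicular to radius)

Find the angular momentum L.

Convert to SI: r = 6.972 Gm = 6.972e+09 m; v = 1.746 km/s = 1746 m/s.
Since v is perpendicular to r, L = m · v · r.
L = 440.5 · 1746 · 6.972e+09 kg·m²/s ≈ 5.362e+15 kg·m²/s.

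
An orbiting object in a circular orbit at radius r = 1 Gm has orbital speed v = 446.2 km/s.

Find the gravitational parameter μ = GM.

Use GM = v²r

Convert to SI: r = 1 Gm = 1e+09 m; v = 446.2 km/s = 446200 m/s.
For a circular orbit v² = GM/r, so GM = v² · r.
GM = (446200)² · 1e+09 m³/s² ≈ 1.991e+20 m³/s² = 1.991 × 10^20 m³/s².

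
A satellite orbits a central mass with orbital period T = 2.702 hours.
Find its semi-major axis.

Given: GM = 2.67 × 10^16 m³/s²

Convert to SI: T = 2.702 hours = 9727.2 s.
Invert Kepler's third law: a = (GM · T² / (4π²))^(1/3).
Substituting T = 9727.2 s and GM = 2.67e+16 m³/s²:
a = (2.67e+16 · (9727.2)² / (4π²))^(1/3) m
a ≈ 4e+07 m = 40 Mm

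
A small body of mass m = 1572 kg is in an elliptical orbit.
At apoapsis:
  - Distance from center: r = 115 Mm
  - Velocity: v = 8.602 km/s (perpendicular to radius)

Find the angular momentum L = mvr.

Convert to SI: r = 115 Mm = 1.15e+08 m; v = 8.602 km/s = 8602 m/s.
Since v is perpendicular to r, L = m · v · r.
L = 1572 · 8602 · 1.15e+08 kg·m²/s ≈ 1.555e+15 kg·m²/s.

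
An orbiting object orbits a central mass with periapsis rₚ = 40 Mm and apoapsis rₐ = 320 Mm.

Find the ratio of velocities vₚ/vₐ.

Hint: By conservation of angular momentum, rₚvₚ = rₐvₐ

Convert to SI: rₚ = 40 Mm = 4e+07 m; rₐ = 320 Mm = 3.2e+08 m.
Conservation of angular momentum gives rₚvₚ = rₐvₐ, so vₚ/vₐ = rₐ/rₚ.
vₚ/vₐ = 3.2e+08 / 4e+07 ≈ 8.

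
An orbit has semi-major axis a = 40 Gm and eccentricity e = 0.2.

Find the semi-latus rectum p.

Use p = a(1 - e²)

Convert to SI: a = 40 Gm = 4e+10 m.
p = a (1 − e²).
p = 4e+10 · (1 − (0.2)²) = 4e+10 · 0.96 ≈ 3.84e+10 m = 38.4 Gm.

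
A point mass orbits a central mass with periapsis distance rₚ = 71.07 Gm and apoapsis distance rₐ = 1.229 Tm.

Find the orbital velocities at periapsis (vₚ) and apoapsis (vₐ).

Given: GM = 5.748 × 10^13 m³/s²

Convert to SI: rₚ = 71.07 Gm = 7.107e+10 m; rₐ = 1.229 Tm = 1.229e+12 m.
Use the vis-viva equation v² = GM(2/r − 1/a) with a = (rₚ + rₐ)/2 = (7.107e+10 + 1.229e+12)/2 = 6.50035e+11 m.
vₚ = √(GM · (2/rₚ − 1/a)) = √(5.748e+13 · (2/7.107e+10 − 1/6.50035e+11)) m/s ≈ 39.1 m/s = 39.1 m/s.
vₐ = √(GM · (2/rₐ − 1/a)) = √(5.748e+13 · (2/1.229e+12 − 1/6.50035e+11)) m/s ≈ 2.261 m/s = 2.261 m/s.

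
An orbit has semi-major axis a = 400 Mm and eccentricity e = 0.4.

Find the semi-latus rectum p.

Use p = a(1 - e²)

Convert to SI: a = 400 Mm = 4e+08 m.
p = a (1 − e²).
p = 4e+08 · (1 − (0.4)²) = 4e+08 · 0.84 ≈ 3.36e+08 m = 336 Mm.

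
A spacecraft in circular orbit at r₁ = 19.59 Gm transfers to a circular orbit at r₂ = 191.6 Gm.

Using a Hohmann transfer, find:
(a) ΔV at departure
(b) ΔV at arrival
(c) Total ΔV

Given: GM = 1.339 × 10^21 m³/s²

Convert to SI: r₁ = 19.59 Gm = 1.959e+10 m; r₂ = 191.6 Gm = 1.916e+11 m.
Transfer semi-major axis: a_t = (r₁ + r₂)/2 = (1.959e+10 + 1.916e+11)/2 = 1.05595e+11 m.
Circular speeds: v₁ = √(GM/r₁) = 261441 m/s, v₂ = √(GM/r₂) = 83597.4 m/s.
Transfer speeds (vis-viva v² = GM(2/r − 1/a_t)): v₁ᵗ = 352167 m/s, v₂ᵗ = 36007.1 m/s.
(a) ΔV₁ = |v₁ᵗ − v₁| ≈ 9.073e+04 m/s = 90.73 km/s.
(b) ΔV₂ = |v₂ − v₂ᵗ| ≈ 4.759e+04 m/s = 47.59 km/s.
(c) ΔV_total = ΔV₁ + ΔV₂ ≈ 1.383e+05 m/s = 138.3 km/s.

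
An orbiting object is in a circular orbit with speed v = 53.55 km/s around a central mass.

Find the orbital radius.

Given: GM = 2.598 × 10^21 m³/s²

Convert to SI: v = 53.55 km/s = 53550 m/s.
For a circular orbit, v² = GM / r, so r = GM / v².
r = 2.598e+21 / (53550)² m ≈ 9.06e+11 m = 906 Gm.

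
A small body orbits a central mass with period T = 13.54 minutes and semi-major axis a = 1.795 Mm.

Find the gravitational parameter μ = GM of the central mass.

Convert to SI: T = 13.54 minutes = 812.4 s; a = 1.795 Mm = 1.795e+06 m.
GM = 4π² · a³ / T².
GM = 4π² · (1.795e+06)³ / (812.4)² m³/s² ≈ 3.459e+14 m³/s² = 3.459 × 10^14 m³/s².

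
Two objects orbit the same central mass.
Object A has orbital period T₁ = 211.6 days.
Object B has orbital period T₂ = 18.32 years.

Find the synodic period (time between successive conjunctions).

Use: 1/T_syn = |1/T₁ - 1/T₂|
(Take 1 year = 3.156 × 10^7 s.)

Convert to SI: T₁ = 211.6 days = 1.82822e+07 s; T₂ = 18.32 years = 5.78179e+08 s.
T_syn = |T₁ · T₂ / (T₁ − T₂)|.
T_syn = |1.82822e+07 · 5.78179e+08 / (1.82822e+07 − 5.78179e+08)| s ≈ 1.888e+07 s = 218.5 days.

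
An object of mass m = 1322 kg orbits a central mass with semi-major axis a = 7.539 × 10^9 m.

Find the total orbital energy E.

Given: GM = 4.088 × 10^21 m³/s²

E = −GMm / (2a).
E = −4.088e+21 · 1322 / (2 · 7.539e+09) J ≈ -3.584e+14 J = -358.4 TJ.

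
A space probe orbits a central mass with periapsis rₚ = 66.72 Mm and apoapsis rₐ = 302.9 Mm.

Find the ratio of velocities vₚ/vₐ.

Convert to SI: rₚ = 66.72 Mm = 6.672e+07 m; rₐ = 302.9 Mm = 3.029e+08 m.
Conservation of angular momentum gives rₚvₚ = rₐvₐ, so vₚ/vₐ = rₐ/rₚ.
vₚ/vₐ = 3.029e+08 / 6.672e+07 ≈ 4.54.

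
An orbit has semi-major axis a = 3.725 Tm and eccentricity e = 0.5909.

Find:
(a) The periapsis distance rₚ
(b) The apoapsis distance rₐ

Convert to SI: a = 3.725 Tm = 3.725e+12 m.
(a) rₚ = a(1 − e) = 3.725e+12 · (1 − 0.5909) = 3.725e+12 · 0.4091 ≈ 1.524e+12 m = 1.524 Tm.
(b) rₐ = a(1 + e) = 3.725e+12 · (1 + 0.5909) = 3.725e+12 · 1.5909 ≈ 5.926e+12 m = 5.926 Tm.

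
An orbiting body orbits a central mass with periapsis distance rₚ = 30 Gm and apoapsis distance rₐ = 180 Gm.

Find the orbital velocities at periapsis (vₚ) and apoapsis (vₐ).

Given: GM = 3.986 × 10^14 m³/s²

Convert to SI: rₚ = 30 Gm = 3e+10 m; rₐ = 180 Gm = 1.8e+11 m.
Use the vis-viva equation v² = GM(2/r − 1/a) with a = (rₚ + rₐ)/2 = (3e+10 + 1.8e+11)/2 = 1.05e+11 m.
vₚ = √(GM · (2/rₚ − 1/a)) = √(3.986e+14 · (2/3e+10 − 1/1.05e+11)) m/s ≈ 150.9 m/s = 150.9 m/s.
vₐ = √(GM · (2/rₐ − 1/a)) = √(3.986e+14 · (2/1.8e+11 − 1/1.05e+11)) m/s ≈ 25.15 m/s = 25.15 m/s.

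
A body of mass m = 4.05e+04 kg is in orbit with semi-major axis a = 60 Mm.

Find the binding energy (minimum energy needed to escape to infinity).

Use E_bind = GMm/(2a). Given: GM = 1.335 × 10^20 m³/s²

Convert to SI: a = 60 Mm = 6e+07 m.
Total orbital energy is E = −GMm/(2a); binding energy is E_bind = −E = GMm/(2a).
E_bind = 1.335e+20 · 4.05e+04 / (2 · 6e+07) J ≈ 4.506e+16 J = 45.06 PJ.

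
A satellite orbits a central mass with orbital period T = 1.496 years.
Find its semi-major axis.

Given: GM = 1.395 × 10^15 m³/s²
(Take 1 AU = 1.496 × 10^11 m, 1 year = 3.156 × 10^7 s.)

Convert to SI: T = 1.496 years = 4.72138e+07 s.
Invert Kepler's third law: a = (GM · T² / (4π²))^(1/3).
Substituting T = 4.72138e+07 s and GM = 1.395e+15 m³/s²:
a = (1.395e+15 · (4.72138e+07)² / (4π²))^(1/3) m
a ≈ 4.287e+09 m = 0.02865 AU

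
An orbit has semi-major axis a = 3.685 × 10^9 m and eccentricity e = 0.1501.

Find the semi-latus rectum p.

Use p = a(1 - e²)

p = a (1 − e²).
p = 3.685e+09 · (1 − (0.1501)²) = 3.685e+09 · 0.97747 ≈ 3.602e+09 m = 3.602 × 10^9 m.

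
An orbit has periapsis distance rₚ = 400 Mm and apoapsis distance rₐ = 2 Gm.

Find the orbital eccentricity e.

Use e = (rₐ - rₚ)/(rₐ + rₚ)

Convert to SI: rₚ = 400 Mm = 4e+08 m; rₐ = 2 Gm = 2e+09 m.
e = (rₐ − rₚ) / (rₐ + rₚ).
e = (2e+09 − 4e+08) / (2e+09 + 4e+08) = 1.6e+09 / 2.4e+09 ≈ 0.6667.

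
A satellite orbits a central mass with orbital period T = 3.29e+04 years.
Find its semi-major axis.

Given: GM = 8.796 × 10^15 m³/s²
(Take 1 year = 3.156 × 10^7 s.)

Convert to SI: T = 3.29e+04 years = 1.03832e+12 s.
Invert Kepler's third law: a = (GM · T² / (4π²))^(1/3).
Substituting T = 1.03832e+12 s and GM = 8.796e+15 m³/s²:
a = (8.796e+15 · (1.03832e+12)² / (4π²))^(1/3) m
a ≈ 6.216e+12 m = 6.216 Tm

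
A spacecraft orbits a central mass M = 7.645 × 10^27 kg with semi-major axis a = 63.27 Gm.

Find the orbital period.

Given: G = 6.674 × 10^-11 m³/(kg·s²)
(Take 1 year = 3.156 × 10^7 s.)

Convert to SI: a = 63.27 Gm = 6.327e+10 m.
GM = G · M = 6.674e-11 · 7.645e+27 = 5.10227e+17 m³/s².
Kepler's third law: T = 2π √(a³ / GM).
Substituting a = 6.327e+10 m and GM = 5.10227e+17 m³/s²:
T = 2π √((6.327e+10)³ / 5.10227e+17) s
T ≈ 1.4e+08 s = 4.436 years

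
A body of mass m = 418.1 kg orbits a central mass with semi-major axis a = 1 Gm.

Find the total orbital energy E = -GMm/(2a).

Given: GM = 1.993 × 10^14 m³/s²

Convert to SI: a = 1 Gm = 1e+09 m.
E = −GMm / (2a).
E = −1.993e+14 · 418.1 / (2 · 1e+09) J ≈ -4.166e+07 J = -41.66 MJ.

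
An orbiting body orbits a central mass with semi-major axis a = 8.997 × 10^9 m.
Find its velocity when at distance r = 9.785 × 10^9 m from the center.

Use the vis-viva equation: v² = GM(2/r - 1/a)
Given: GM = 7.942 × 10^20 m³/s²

Vis-viva: v = √(GM · (2/r − 1/a)).
2/r − 1/a = 2/9.785e+09 − 1/8.997e+09 = 9.32463e-11 m⁻¹.
v = √(7.942e+20 · 9.32463e-11) m/s ≈ 2.721e+05 m/s = 272.1 km/s.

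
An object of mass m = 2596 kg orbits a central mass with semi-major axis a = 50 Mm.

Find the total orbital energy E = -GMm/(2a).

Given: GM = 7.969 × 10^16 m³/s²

Convert to SI: a = 50 Mm = 5e+07 m.
E = −GMm / (2a).
E = −7.969e+16 · 2596 / (2 · 5e+07) J ≈ -2.069e+12 J = -2.069 TJ.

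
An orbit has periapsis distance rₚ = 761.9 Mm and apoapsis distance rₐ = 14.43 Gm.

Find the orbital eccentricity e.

Convert to SI: rₚ = 761.9 Mm = 7.619e+08 m; rₐ = 14.43 Gm = 1.443e+10 m.
e = (rₐ − rₚ) / (rₐ + rₚ).
e = (1.443e+10 − 7.619e+08) / (1.443e+10 + 7.619e+08) = 1.36681e+10 / 1.51919e+10 ≈ 0.8997.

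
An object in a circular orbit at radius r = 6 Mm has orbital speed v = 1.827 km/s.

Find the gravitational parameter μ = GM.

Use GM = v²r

Convert to SI: r = 6 Mm = 6e+06 m; v = 1.827 km/s = 1827 m/s.
For a circular orbit v² = GM/r, so GM = v² · r.
GM = (1827)² · 6e+06 m³/s² ≈ 2.003e+13 m³/s² = 2.003 × 10^13 m³/s².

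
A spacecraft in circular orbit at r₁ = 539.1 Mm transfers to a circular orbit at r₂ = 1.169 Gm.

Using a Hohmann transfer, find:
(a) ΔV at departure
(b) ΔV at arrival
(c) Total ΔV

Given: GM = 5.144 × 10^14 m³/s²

Convert to SI: r₁ = 539.1 Mm = 5.391e+08 m; r₂ = 1.169 Gm = 1.169e+09 m.
Transfer semi-major axis: a_t = (r₁ + r₂)/2 = (5.391e+08 + 1.169e+09)/2 = 8.5405e+08 m.
Circular speeds: v₁ = √(GM/r₁) = 976.823 m/s, v₂ = √(GM/r₂) = 663.351 m/s.
Transfer speeds (vis-viva v² = GM(2/r − 1/a_t)): v₁ᵗ = 1142.83 m/s, v₂ᵗ = 527.031 m/s.
(a) ΔV₁ = |v₁ᵗ − v₁| ≈ 166 m/s = 166 m/s.
(b) ΔV₂ = |v₂ − v₂ᵗ| ≈ 136.3 m/s = 136.3 m/s.
(c) ΔV_total = ΔV₁ + ΔV₂ ≈ 302.3 m/s = 302.3 m/s.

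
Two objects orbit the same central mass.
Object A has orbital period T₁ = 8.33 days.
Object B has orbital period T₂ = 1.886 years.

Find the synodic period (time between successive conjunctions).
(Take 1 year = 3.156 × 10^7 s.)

Convert to SI: T₁ = 8.33 days = 719712 s; T₂ = 1.886 years = 5.95222e+07 s.
T_syn = |T₁ · T₂ / (T₁ − T₂)|.
T_syn = |719712 · 5.95222e+07 / (719712 − 5.95222e+07)| s ≈ 7.285e+05 s = 8.432 days.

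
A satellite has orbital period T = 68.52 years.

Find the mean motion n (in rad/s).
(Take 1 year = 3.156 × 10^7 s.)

Convert to SI: T = 68.52 years = 2.16249e+09 s.
n = 2π / T.
n = 2π / 2.16249e+09 s ≈ 2.906e-09 rad/s.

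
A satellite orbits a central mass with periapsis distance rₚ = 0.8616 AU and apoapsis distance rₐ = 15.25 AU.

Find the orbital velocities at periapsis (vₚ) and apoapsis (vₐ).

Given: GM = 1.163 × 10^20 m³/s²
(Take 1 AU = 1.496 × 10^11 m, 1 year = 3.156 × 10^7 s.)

Convert to SI: rₚ = 0.8616 AU = 1.28895e+11 m; rₐ = 15.25 AU = 2.2814e+12 m.
Use the vis-viva equation v² = GM(2/r − 1/a) with a = (rₚ + rₐ)/2 = (1.28895e+11 + 2.2814e+12)/2 = 1.20515e+12 m.
vₚ = √(GM · (2/rₚ − 1/a)) = √(1.163e+20 · (2/1.28895e+11 − 1/1.20515e+12)) m/s ≈ 4.133e+04 m/s = 8.719 AU/year.
vₐ = √(GM · (2/rₐ − 1/a)) = √(1.163e+20 · (2/2.2814e+12 − 1/1.20515e+12)) m/s ≈ 2335 m/s = 0.4926 AU/year.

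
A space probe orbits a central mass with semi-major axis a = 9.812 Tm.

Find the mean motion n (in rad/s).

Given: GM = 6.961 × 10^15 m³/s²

Convert to SI: a = 9.812 Tm = 9.812e+12 m.
n = √(GM / a³).
n = √(6.961e+15 / (9.812e+12)³) rad/s ≈ 2.715e-12 rad/s.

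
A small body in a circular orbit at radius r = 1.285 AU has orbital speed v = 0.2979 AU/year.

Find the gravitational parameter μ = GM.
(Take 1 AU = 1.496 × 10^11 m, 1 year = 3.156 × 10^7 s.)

Convert to SI: r = 1.285 AU = 1.92236e+11 m; v = 0.2979 AU/year = 1412.1 m/s.
For a circular orbit v² = GM/r, so GM = v² · r.
GM = (1412.1)² · 1.92236e+11 m³/s² ≈ 3.833e+17 m³/s² = 3.833 × 10^17 m³/s².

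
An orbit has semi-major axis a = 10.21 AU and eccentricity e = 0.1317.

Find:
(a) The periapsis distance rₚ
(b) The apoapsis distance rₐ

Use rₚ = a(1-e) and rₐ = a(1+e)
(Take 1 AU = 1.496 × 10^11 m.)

Convert to SI: a = 10.21 AU = 1.52742e+12 m.
(a) rₚ = a(1 − e) = 1.52742e+12 · (1 − 0.1317) = 1.52742e+12 · 0.8683 ≈ 1.326e+12 m = 8.865 AU.
(b) rₐ = a(1 + e) = 1.52742e+12 · (1 + 0.1317) = 1.52742e+12 · 1.1317 ≈ 1.729e+12 m = 11.55 AU.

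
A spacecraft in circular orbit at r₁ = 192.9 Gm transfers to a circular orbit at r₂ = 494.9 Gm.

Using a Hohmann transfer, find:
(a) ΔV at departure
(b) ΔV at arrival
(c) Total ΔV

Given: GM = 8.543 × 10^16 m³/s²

Convert to SI: r₁ = 192.9 Gm = 1.929e+11 m; r₂ = 494.9 Gm = 4.949e+11 m.
Transfer semi-major axis: a_t = (r₁ + r₂)/2 = (1.929e+11 + 4.949e+11)/2 = 3.439e+11 m.
Circular speeds: v₁ = √(GM/r₁) = 665.486 m/s, v₂ = √(GM/r₂) = 415.477 m/s.
Transfer speeds (vis-viva v² = GM(2/r − 1/a_t)): v₁ᵗ = 798.329 m/s, v₂ᵗ = 311.169 m/s.
(a) ΔV₁ = |v₁ᵗ − v₁| ≈ 132.8 m/s = 132.8 m/s.
(b) ΔV₂ = |v₂ − v₂ᵗ| ≈ 104.3 m/s = 104.3 m/s.
(c) ΔV_total = ΔV₁ + ΔV₂ ≈ 237.1 m/s = 237.1 m/s.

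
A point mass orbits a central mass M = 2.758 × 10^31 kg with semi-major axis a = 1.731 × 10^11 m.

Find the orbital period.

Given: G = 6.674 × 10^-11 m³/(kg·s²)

GM = G · M = 6.674e-11 · 2.758e+31 = 1.84069e+21 m³/s².
Kepler's third law: T = 2π √(a³ / GM).
Substituting a = 1.731e+11 m and GM = 1.84069e+21 m³/s²:
T = 2π √((1.731e+11)³ / 1.84069e+21) s
T ≈ 1.055e+07 s = 122.1 days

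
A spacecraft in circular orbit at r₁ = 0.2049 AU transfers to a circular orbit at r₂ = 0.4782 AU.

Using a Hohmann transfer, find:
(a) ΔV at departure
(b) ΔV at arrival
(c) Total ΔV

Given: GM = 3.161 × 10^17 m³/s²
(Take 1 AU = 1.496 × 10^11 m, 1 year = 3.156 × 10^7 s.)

Convert to SI: r₁ = 0.2049 AU = 3.0653e+10 m; r₂ = 0.4782 AU = 7.15387e+10 m.
Transfer semi-major axis: a_t = (r₁ + r₂)/2 = (3.0653e+10 + 7.15387e+10)/2 = 5.10959e+10 m.
Circular speeds: v₁ = √(GM/r₁) = 3211.26 m/s, v₂ = √(GM/r₂) = 2102.04 m/s.
Transfer speeds (vis-viva v² = GM(2/r − 1/a_t)): v₁ᵗ = 3799.73 m/s, v₂ᵗ = 1628.12 m/s.
(a) ΔV₁ = |v₁ᵗ − v₁| ≈ 588.5 m/s = 0.1241 AU/year.
(b) ΔV₂ = |v₂ − v₂ᵗ| ≈ 473.9 m/s = 0.09998 AU/year.
(c) ΔV_total = ΔV₁ + ΔV₂ ≈ 1062 m/s = 0.2241 AU/year.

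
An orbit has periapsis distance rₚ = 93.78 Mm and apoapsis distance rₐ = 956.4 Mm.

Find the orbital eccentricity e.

Convert to SI: rₚ = 93.78 Mm = 9.378e+07 m; rₐ = 956.4 Mm = 9.564e+08 m.
e = (rₐ − rₚ) / (rₐ + rₚ).
e = (9.564e+08 − 9.378e+07) / (9.564e+08 + 9.378e+07) = 8.6262e+08 / 1.05018e+09 ≈ 0.8214.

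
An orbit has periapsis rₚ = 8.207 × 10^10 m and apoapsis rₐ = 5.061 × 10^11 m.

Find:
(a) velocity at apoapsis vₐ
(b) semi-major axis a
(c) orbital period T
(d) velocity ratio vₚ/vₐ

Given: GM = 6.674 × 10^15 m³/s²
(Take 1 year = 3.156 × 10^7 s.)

(a) With a = (rₚ + rₐ)/2 = 2.94085e+11 m, vₐ = √(GM (2/rₐ − 1/a)) = √(6.674e+15 · (2/5.061e+11 − 1/2.94085e+11)) m/s ≈ 60.66 m/s
(b) a = (rₚ + rₐ)/2 = (8.207e+10 + 5.061e+11)/2 ≈ 2.941e+11 m
(c) With a = (rₚ + rₐ)/2 = 2.94085e+11 m, T = 2π √(a³/GM) = 2π √((2.94085e+11)³/6.674e+15) s ≈ 1.227e+10 s
(d) Conservation of angular momentum (rₚvₚ = rₐvₐ) gives vₚ/vₐ = rₐ/rₚ = 5.061e+11/8.207e+10 ≈ 6.167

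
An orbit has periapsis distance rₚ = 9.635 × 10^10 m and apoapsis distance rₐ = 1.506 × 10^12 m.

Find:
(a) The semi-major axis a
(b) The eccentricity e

(a) a = (rₚ + rₐ) / 2 = (9.635e+10 + 1.506e+12) / 2 ≈ 8.012e+11 m = 8.012 × 10^11 m.
(b) e = (rₐ − rₚ) / (rₐ + rₚ) = (1.506e+12 − 9.635e+10) / (1.506e+12 + 9.635e+10) ≈ 0.8797.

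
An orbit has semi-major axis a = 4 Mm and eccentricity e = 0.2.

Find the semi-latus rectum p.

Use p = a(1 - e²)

Convert to SI: a = 4 Mm = 4e+06 m.
p = a (1 − e²).
p = 4e+06 · (1 − (0.2)²) = 4e+06 · 0.96 ≈ 3.84e+06 m = 3.84 Mm.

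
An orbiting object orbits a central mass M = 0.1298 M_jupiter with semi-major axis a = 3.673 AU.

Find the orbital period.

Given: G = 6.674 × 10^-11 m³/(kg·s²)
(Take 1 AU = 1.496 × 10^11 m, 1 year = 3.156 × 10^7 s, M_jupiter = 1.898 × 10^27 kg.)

Convert to SI: a = 3.673 AU = 5.49481e+11 m; M = 0.1298 M_jupiter = 2.4636e+26 kg.
GM = G · M = 6.674e-11 · 2.4636e+26 = 1.64421e+16 m³/s².
Kepler's third law: T = 2π √(a³ / GM).
Substituting a = 5.49481e+11 m and GM = 1.64421e+16 m³/s²:
T = 2π √((5.49481e+11)³ / 1.64421e+16) s
T ≈ 1.996e+10 s = 632.4 years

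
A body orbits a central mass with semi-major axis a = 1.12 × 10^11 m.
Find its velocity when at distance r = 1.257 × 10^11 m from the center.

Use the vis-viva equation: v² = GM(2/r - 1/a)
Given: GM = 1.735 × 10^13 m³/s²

Vis-viva: v = √(GM · (2/r − 1/a)).
2/r − 1/a = 2/1.257e+11 − 1/1.12e+11 = 6.98233e-12 m⁻¹.
v = √(1.735e+13 · 6.98233e-12) m/s ≈ 11.01 m/s = 11.01 m/s.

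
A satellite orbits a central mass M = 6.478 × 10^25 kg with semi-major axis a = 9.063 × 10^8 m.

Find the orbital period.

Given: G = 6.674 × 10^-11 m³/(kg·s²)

GM = G · M = 6.674e-11 · 6.478e+25 = 4.32342e+15 m³/s².
Kepler's third law: T = 2π √(a³ / GM).
Substituting a = 9.063e+08 m and GM = 4.32342e+15 m³/s²:
T = 2π √((9.063e+08)³ / 4.32342e+15) s
T ≈ 2.607e+06 s = 30.18 days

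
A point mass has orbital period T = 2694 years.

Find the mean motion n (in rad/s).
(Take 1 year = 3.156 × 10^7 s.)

Convert to SI: T = 2694 years = 8.50226e+10 s.
n = 2π / T.
n = 2π / 8.50226e+10 s ≈ 7.39e-11 rad/s.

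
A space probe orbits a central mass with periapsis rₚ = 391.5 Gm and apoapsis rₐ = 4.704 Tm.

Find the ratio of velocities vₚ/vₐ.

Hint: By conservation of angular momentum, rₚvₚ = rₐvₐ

Convert to SI: rₚ = 391.5 Gm = 3.915e+11 m; rₐ = 4.704 Tm = 4.704e+12 m.
Conservation of angular momentum gives rₚvₚ = rₐvₐ, so vₚ/vₐ = rₐ/rₚ.
vₚ/vₐ = 4.704e+12 / 3.915e+11 ≈ 12.02.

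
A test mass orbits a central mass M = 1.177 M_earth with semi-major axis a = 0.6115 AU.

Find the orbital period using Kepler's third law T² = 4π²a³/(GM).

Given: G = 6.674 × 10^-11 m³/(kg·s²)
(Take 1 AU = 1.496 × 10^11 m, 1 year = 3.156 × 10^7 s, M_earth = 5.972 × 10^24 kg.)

Convert to SI: a = 0.6115 AU = 9.14804e+10 m; M = 1.177 M_earth = 7.02904e+24 kg.
GM = G · M = 6.674e-11 · 7.02904e+24 = 4.69118e+14 m³/s².
Kepler's third law: T = 2π √(a³ / GM).
Substituting a = 9.14804e+10 m and GM = 4.69118e+14 m³/s²:
T = 2π √((9.14804e+10)³ / 4.69118e+14) s
T ≈ 8.027e+09 s = 254.3 years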